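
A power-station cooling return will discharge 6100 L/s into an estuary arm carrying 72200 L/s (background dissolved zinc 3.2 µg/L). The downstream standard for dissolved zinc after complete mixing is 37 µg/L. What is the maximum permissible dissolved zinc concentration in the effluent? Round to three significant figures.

At the limit, (Qr·Cr + Qe·Cₑ)/(Qr + Qe) = 37:
Cₑ = (78300·37 − 72200·3.200) / 6100 = 437.1 µg/L.

437 µg/L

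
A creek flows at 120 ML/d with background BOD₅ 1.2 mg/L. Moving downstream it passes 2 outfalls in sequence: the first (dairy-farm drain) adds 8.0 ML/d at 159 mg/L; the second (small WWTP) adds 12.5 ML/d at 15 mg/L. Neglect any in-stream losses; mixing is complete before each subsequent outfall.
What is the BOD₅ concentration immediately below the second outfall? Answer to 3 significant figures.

After outfall 1: Q = 120.0 + 8.000 = 128.0 ML/d; C = (120.0·1.200 + 8.000·159.0)/128.0 = 11.06 mg/L.
After outfall 2: Q = 128.0 + 12.50 = 140.5 ML/d; C = (128.0·11.06 + 12.50·15.00)/140.5 = 11.41 mg/L.

11.4 mg/L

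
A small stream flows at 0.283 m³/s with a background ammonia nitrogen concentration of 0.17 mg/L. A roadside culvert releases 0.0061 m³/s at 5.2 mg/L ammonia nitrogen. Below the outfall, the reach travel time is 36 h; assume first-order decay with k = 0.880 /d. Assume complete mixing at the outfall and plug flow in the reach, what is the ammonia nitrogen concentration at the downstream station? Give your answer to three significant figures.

0.0738 mg/L

Mass balance: C = (0.2830·0.1700 + 0.006100·5.200) / 0.2891 = 0.07983/0.2891 = 0.2761 mg/L.
Decay over the reach: 0.2761·exp(−kt) = 0.2761·0.2671 = 0.07376 mg/L.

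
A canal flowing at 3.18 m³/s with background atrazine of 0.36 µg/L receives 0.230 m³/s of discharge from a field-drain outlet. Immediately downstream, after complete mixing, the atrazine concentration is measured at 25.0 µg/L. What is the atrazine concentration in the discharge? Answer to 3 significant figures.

Mass balance: 3.180·0.3600 + 0.2300·Cₑ = 3.410·25.00
→ Cₑ = (3.410·25.00 − 3.180·0.3600) / 0.2300 = 365.7 µg/L.

366 µg/L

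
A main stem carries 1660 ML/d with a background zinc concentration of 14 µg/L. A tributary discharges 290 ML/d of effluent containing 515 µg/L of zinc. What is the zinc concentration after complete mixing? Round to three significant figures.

88.5 µg/L

After mixing, C = (1660·14.00 + 290.0·515.0) / 1950 = 172600/1950 = 88.51 µg/L.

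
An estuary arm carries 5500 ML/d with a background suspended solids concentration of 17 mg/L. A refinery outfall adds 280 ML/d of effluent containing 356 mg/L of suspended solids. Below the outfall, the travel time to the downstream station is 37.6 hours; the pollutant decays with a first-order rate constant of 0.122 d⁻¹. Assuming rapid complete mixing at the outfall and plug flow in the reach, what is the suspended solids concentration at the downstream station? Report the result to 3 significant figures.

Mass balance: C = (5500·17.00 + 280.0·356.0) / 5780 = 193200/5780 = 33.42 mg/L.
First-order decay: C = 33.42·exp(−k·t) = 33.42·0.8260 = 27.61 mg/L.

27.6 mg/L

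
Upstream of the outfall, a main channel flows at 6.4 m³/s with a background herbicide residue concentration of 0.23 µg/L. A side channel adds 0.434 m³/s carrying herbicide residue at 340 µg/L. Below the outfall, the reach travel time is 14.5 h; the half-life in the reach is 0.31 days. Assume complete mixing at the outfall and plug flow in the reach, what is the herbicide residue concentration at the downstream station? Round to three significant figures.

5.65 µg/L

Mass balance: C = (6.400·0.2300 + 0.4340·340.0) / 6.834 = 149.0/6.834 = 21.81 µg/L.
Half-life 0.31 d → k = ln 2 / 0.31 = 2.236 d⁻¹.
First-order decay: C = 21.81·exp(−k·t) = 21.81·0.2590 = 5.648 µg/L.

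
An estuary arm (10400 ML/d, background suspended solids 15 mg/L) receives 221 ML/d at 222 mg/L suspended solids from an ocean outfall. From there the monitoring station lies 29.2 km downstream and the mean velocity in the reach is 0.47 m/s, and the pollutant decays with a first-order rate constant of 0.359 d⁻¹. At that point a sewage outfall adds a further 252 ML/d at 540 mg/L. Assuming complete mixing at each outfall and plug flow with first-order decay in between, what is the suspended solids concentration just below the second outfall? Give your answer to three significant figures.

27.1 mg/L

Conservation of mass: C = (10400·15.00 + 221.0·222.0) / 10620 = 205100/10620 = 19.31 mg/L; combined flow 10620 ML/d.
Travel time t = 29.2·1000 / 0.47 = 62130 s = 17.26 h.
After decay, C = 19.31 × e^(−kt) = 19.31 × 0.7725 = 14.91 mg/L.
Second outfall: C = (10620·14.91 + 252.0·540.0)/10870 = 27.08 mg/L.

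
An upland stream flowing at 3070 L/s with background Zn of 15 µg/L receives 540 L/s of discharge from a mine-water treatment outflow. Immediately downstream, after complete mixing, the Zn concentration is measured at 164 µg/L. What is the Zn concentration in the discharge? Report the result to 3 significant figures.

Mass balance: 3070·15.00 + 540.0·Cₑ = 3610·164.0
→ Cₑ = (3610·164.0 − 3070·15.00) / 540.0 = 1011 µg/L.

1010 µg/L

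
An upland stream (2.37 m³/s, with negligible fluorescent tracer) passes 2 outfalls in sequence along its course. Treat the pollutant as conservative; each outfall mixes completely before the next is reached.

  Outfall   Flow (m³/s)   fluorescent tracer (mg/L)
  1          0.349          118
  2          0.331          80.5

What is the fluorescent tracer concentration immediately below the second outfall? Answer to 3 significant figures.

Outfall 1: combined Q = 2.719 m³/s; C = (2.370·0 + 0.3490·118.0)/2.719 = 15.15 mg/L.
Outfall 2: combined Q = 3.050 m³/s; C = (2.719·15.15 + 0.3310·80.50)/3.050 = 22.24 mg/L.

22.2 mg/L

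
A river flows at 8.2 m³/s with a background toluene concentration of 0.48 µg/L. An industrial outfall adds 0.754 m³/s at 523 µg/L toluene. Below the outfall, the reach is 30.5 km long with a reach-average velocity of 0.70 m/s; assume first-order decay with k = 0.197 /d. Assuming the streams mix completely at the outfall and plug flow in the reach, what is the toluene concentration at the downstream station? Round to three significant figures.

40.3 µg/L

Mass balance: C = (8.200·0.4800 + 0.7540·523.0) / 8.954 = 398.3/8.954 = 44.48 µg/L.
Travel time t = 30.5·1000 / 0.70 = 43570 s = 12.10 h.
Decay over the reach: 44.48·exp(−kt) = 44.48·0.9054 = 40.27 µg/L.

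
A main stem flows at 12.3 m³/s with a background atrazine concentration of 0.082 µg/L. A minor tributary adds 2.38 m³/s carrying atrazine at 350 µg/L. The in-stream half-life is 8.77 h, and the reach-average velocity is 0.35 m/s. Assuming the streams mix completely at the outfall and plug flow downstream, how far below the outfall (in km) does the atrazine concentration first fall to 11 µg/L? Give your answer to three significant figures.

Mixed concentration C = ΣQC/ΣQ = (12.30·0.08200 + 2.380·350.0) / 14.68 = 834.0/14.68 = 56.81 µg/L.
Half-life 8.77 h → k = ln 2 / 8.77 = 0.07904 h⁻¹ = 1.897 d⁻¹.
Set 56.81·exp(−k·t) = 11 → t = ln(56.81/11)/k = 74780 s = 20.77 h.
Distance = v·t = 0.35·74780 = 26170 m = 26.17 km.

26.2 km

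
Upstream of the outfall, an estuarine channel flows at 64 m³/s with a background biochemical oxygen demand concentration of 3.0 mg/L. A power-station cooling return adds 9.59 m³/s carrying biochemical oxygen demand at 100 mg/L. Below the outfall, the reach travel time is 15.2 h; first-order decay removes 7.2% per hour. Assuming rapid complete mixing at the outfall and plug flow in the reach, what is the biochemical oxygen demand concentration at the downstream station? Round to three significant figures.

After mixing, C = (64.00·3.000 + 9.590·100.0) / 73.59 = 1151/73.59 = 15.64 mg/L.
7.2%/h lost → k = −ln(1 − 0.072) = 0.07472 h⁻¹.
First-order decay: C = 15.64·exp(−k·t) = 15.64·0.3212 = 5.023 mg/L.

5.02 mg/L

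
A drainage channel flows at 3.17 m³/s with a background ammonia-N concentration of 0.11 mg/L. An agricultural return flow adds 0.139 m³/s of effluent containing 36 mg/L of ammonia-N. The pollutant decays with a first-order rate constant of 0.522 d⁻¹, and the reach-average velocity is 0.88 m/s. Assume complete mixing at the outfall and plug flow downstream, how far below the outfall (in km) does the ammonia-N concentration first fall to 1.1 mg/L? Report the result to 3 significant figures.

56.2 km

Flow-weighted average: C = (3.170·0.1100 + 0.1390·36.00) / 3.309 = 5.353/3.309 = 1.618 mg/L.
Set 1.618·exp(−k·t) = 1.1 → t = ln(1.618/1.1)/k = 63830 s = 17.73 h.
Distance = v·t = 0.88·63830 = 56170 m = 56.17 km.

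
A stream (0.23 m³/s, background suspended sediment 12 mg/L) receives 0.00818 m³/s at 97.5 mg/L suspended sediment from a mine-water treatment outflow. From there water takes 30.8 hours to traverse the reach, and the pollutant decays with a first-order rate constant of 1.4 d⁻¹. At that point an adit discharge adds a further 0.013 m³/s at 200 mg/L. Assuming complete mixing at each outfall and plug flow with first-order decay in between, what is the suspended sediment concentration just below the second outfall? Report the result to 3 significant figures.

12.7 mg/L

Flow-weighted average: C = (0.2300·12.00 + 0.008180·97.50) / 0.2382 = 3.558/0.2382 = 14.94 mg/L; combined flow 0.2382 m³/s.
After decay, C = 14.94 × e^(−kt) = 14.94 × 0.1659 = 2.477 mg/L.
At the second outfall, C = (0.2382·2.477 + 0.01300·200.0) / (0.2382 + 0.01300) = 12.70 mg/L.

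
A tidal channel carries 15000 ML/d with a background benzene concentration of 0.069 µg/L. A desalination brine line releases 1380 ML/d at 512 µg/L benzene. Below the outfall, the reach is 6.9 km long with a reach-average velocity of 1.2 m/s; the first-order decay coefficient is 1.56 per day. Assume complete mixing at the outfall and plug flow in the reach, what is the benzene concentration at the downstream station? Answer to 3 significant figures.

After mixing, C = (15000·0.06900 + 1380·512.0) / 16380 = 707600/16380 = 43.20 µg/L.
Travel time t = 6.9·1000 / 1.2 = 5750 s = 1.597 h.
First-order decay: C = 43.20·exp(−k·t) = 43.20·0.9014 = 38.94 µg/L.

38.9 µg/L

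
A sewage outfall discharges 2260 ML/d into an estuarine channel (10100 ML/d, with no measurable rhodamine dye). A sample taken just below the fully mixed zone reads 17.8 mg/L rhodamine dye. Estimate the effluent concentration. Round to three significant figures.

Mass balance: 10100·0 + 2260·Cₑ = 12360·17.80
→ Cₑ = (12360·17.80 − 10100·0) / 2260 = 97.35 mg/L.

97.3 mg/L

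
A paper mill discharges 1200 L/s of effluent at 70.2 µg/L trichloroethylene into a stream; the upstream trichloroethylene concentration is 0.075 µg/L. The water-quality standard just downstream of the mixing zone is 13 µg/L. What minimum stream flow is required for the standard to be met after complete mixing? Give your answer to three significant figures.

5310 L/s

Set C_mix = 13: (Q·0.07500 + 1200·70.20) / (Q + 1200) = 13
→ Q = 1200·(70.20 − 13)/(13 − 0.07500) = 5311 L/s.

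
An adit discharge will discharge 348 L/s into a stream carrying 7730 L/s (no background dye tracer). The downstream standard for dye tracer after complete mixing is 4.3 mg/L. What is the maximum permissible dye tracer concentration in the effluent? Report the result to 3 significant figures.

At the limit, (Qr·Cr + Qe·Cₑ)/(Qr + Qe) = 4.3:
Cₑ = (8078·4.3 − 7730·0) / 348.0 = 99.81 mg/L.

99.8 mg/L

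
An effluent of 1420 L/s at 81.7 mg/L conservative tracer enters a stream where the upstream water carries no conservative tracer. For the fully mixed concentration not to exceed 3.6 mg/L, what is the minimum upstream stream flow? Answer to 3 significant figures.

30800 L/s

Set C_mix = 3.6: (Q·0 + 1420·81.70) / (Q + 1420) = 3.6
→ Q = 1420·(81.70 − 3.6)/(3.6 − 0) = 30810 L/s.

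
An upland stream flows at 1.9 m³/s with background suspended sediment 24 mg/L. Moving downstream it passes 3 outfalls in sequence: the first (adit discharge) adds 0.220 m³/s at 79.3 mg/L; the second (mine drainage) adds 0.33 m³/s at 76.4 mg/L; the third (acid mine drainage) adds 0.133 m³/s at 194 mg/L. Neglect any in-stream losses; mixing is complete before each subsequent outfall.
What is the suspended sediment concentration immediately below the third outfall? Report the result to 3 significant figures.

44.2 mg/L

Below outfall 1: Q → 2.120 m³/s, C = (1.900·24.00 + 0.2200·79.30)/2.120 = 29.74 mg/L.
Below outfall 2: Q → 2.450 m³/s, C = (2.120·29.74 + 0.3300·76.40)/2.450 = 36.02 mg/L.
Below outfall 3: Q → 2.583 m³/s, C = (2.450·36.02 + 0.1330·194.0)/2.583 = 44.16 mg/L.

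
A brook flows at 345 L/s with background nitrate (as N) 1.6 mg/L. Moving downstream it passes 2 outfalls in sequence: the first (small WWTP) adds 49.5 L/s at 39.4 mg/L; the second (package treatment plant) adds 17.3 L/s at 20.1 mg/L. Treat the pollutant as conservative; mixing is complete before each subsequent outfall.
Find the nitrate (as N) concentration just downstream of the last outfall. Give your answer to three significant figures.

6.92 mg/L

After outfall 1: Q = 345.0 + 49.50 = 394.5 L/s; C = (345.0·1.600 + 49.50·39.40)/394.5 = 6.343 mg/L.
After outfall 2: Q = 394.5 + 17.30 = 411.8 L/s; C = (394.5·6.343 + 17.30·20.10)/411.8 = 6.921 mg/L.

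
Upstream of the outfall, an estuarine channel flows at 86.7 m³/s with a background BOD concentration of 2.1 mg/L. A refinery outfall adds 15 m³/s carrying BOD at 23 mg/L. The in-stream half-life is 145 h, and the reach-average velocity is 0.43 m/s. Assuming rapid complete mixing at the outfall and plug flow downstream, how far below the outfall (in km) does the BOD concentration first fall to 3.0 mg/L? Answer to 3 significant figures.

177 km

After mixing, C = (86.70·2.100 + 15.00·23.00) / 101.7 = 527.1/101.7 = 5.183 mg/L.
Half-life 145 h → k = ln 2 / 145 = 0.004780 h⁻¹ = 0.1147 d⁻¹.
Set 5.183·exp(−k·t) = 3.0 → t = ln(5.183/3.0)/k = 411700 s = 114.4 h.
Distance = v·t = 0.43·411700 = 177000 m = 177.0 km.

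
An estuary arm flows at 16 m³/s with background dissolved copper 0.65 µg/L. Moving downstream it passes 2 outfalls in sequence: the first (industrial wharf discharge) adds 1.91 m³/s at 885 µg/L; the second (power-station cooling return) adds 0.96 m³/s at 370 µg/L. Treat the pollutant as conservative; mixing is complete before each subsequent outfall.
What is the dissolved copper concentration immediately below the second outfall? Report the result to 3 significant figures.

109 µg/L

After outfall 1: Q = 16.00 + 1.910 = 17.91 m³/s; C = (16.00·0.6500 + 1.910·885.0)/17.91 = 94.96 µg/L.
After outfall 2: Q = 17.91 + 0.9600 = 18.87 m³/s; C = (17.91·94.96 + 0.9600·370.0)/18.87 = 109.0 µg/L.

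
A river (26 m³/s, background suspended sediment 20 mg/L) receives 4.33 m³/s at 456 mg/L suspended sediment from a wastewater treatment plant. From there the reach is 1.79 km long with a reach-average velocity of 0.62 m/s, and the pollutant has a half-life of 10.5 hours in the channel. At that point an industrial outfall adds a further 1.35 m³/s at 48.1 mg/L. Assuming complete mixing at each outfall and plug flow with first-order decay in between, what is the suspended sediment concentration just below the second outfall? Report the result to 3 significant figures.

Flow-weighted average: C = (26.00·20.00 + 4.330·456.0) / 30.33 = 2494/30.33 = 82.24 mg/L; combined flow 30.33 m³/s.
Travel time t = 1.79·1000 / 0.62 = 2887 s = 0.8020 h.
Half-life 10.5 h → k = ln 2 / 10.5 = 0.06601 h⁻¹ = 1.584 d⁻¹.
First-order decay: C = 82.24·exp(−k·t) = 82.24·0.9484 = 78.00 mg/L.
Second outfall: C = (30.33·78.00 + 1.350·48.10)/31.68 = 76.73 mg/L.

76.7 mg/L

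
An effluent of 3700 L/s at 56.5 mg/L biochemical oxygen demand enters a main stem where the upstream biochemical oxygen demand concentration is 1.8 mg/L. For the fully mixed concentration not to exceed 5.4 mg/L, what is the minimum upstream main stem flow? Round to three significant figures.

Set C_mix = 5.4: (Q·1.800 + 3700·56.50) / (Q + 3700) = 5.4
→ Q = 3700·(56.50 − 5.4)/(5.4 − 1.800) = 52520 L/s.

52500 L/s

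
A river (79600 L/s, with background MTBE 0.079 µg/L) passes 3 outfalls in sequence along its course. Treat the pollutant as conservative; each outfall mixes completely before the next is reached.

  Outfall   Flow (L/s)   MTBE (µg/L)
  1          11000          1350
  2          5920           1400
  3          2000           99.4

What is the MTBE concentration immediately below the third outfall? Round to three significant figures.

After outfall 1: Q = 79600 + 11000 = 90600 L/s; C = (79600·0.07900 + 11000·1350)/90600 = 164.0 µg/L.
After outfall 2: Q = 90600 + 5920 = 96520 L/s; C = (90600·164.0 + 5920·1400)/96520 = 239.8 µg/L.
After outfall 3: Q = 96520 + 2000 = 98520 L/s; C = (96520·239.8 + 2000·99.40)/98520 = 236.9 µg/L.

237 µg/L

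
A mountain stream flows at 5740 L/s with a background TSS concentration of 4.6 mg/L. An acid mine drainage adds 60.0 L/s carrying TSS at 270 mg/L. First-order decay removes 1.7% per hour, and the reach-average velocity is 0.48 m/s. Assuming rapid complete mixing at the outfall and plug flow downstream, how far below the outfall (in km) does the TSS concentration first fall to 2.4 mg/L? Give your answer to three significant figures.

113 km

Mass balance: C = (5740·4.600 + 60.00·270.0) / 5800 = 42600/5800 = 7.346 mg/L.
1.7%/h lost → k = −ln(1 − 0.017) = 0.01715 h⁻¹.
Set 7.346·exp(−k·t) = 2.4 → t = ln(7.346/2.4)/k = 234900 s = 65.24 h.
Distance = v·t = 0.48·234900 = 112700 m = 112.7 km.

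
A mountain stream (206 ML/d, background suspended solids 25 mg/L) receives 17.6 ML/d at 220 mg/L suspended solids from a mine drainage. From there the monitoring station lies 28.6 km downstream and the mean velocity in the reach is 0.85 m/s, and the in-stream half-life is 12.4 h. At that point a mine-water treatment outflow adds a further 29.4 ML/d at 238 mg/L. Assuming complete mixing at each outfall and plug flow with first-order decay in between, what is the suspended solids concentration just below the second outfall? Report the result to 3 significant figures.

48.8 mg/L

Flow-weighted average: C = (206.0·25.00 + 17.60·220.0) / 223.6 = 9022/223.6 = 40.35 mg/L; combined flow 223.6 ML/d.
Travel time t = 28.6·1000 / 0.85 = 33650 s = 9.346 h.
Half-life 12.4 h → k = ln 2 / 12.4 = 0.05590 h⁻¹ = 1.342 d⁻¹.
After decay, C = 40.35 × e^(−kt) = 40.35 × 0.5931 = 23.93 mg/L.
Second outfall: C = (223.6·23.93 + 29.40·238.0)/253.0 = 48.81 mg/L.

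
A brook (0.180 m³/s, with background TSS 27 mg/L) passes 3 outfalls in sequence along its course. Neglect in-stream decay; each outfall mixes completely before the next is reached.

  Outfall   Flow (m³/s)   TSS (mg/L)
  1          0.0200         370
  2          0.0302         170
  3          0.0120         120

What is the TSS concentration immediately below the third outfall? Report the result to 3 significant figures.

77.8 mg/L

Below outfall 1: Q → 0.2000 m³/s, C = (0.1800·27.00 + 0.02000·370.0)/0.2000 = 61.30 mg/L.
Below outfall 2: Q → 0.2302 m³/s, C = (0.2000·61.30 + 0.03020·170.0)/0.2302 = 75.56 mg/L.
Below outfall 3: Q → 0.2422 m³/s, C = (0.2302·75.56 + 0.01200·120.0)/0.2422 = 77.76 mg/L.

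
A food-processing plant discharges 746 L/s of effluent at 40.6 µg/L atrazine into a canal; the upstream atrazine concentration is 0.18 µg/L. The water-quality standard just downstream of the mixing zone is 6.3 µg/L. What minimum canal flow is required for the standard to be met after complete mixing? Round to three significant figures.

Set C_mix = 6.3: (Q·0.1800 + 746.0·40.60) / (Q + 746.0) = 6.3
→ Q = 746.0·(40.60 − 6.3)/(6.3 − 0.1800) = 4181 L/s.

4180 L/s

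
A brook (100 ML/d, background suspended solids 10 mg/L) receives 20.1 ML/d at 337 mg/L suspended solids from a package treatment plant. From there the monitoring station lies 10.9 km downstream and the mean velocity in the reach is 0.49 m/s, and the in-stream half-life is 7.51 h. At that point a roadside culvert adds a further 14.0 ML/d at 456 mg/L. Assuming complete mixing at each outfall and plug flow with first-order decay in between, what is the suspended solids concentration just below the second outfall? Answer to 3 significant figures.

Mixed concentration C = ΣQC/ΣQ = (100.0·10.00 + 20.10·337.0) / 120.1 = 7774/120.1 = 64.73 mg/L; combined flow 120.1 ML/d.
Travel time t = 10.9·1000 / 0.49 = 22240 s = 6.179 h.
Half-life 7.51 h → k = ln 2 / 7.51 = 0.09230 h⁻¹ = 2.215 d⁻¹.
First-order decay: C = 64.73·exp(−k·t) = 64.73·0.5653 = 36.59 mg/L.
At the second outfall, C = (120.1·36.59 + 14.00·456.0) / (120.1 + 14.00) = 80.38 mg/L.

80.4 mg/L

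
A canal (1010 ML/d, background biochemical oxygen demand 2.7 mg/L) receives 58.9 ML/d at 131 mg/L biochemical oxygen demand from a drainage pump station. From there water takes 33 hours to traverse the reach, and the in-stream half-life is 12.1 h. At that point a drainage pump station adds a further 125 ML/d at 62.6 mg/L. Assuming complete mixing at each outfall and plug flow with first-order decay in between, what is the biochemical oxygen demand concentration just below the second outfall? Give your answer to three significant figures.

7.88 mg/L

Mass balance: C = (1010·2.700 + 58.90·131.0) / 1069 = 10440/1069 = 9.770 mg/L; combined flow 1069 ML/d.
Half-life 12.1 h → k = ln 2 / 12.1 = 0.05728 h⁻¹ = 1.375 d⁻¹.
First-order decay: C = 9.770·exp(−k·t) = 9.770·0.1510 = 1.475 mg/L.
At the second outfall, C = (1069·1.475 + 125.0·62.60) / (1069 + 125.0) = 7.875 mg/L.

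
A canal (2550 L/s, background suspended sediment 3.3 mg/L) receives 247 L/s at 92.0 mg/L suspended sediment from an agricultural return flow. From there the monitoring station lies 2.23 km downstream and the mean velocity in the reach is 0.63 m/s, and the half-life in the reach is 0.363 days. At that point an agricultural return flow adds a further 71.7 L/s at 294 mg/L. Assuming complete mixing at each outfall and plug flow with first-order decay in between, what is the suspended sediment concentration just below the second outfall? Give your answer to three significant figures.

17.4 mg/L

Mixed concentration C = ΣQC/ΣQ = (2550·3.300 + 247.0·92.00) / 2797 = 31140/2797 = 11.13 mg/L; combined flow 2797 L/s.
Travel time t = 2.23·1000 / 0.63 = 3540 s = 0.9832 h.
Half-life 0.363 d → k = ln 2 / 0.363 = 1.909 d⁻¹.
Applying C = C₀e^(−kt): 11.13 × 0.9248 = 10.30 mg/L.
At the second outfall, C = (2797·10.30 + 71.70·294.0) / (2797 + 71.70) = 17.39 mg/L.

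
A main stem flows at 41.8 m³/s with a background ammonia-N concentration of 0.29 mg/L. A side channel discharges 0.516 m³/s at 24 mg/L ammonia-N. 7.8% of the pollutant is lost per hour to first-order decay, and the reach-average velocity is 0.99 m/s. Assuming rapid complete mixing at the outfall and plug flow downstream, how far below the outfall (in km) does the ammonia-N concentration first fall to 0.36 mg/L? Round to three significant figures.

Conservation of mass: C = (41.80·0.2900 + 0.5160·24.00) / 42.32 = 24.51/42.32 = 0.5791 mg/L.
7.8%/h lost → k = −ln(1 − 0.078) = 0.08121 h⁻¹.
Set 0.5791·exp(−k·t) = 0.36 → t = ln(0.5791/0.36)/k = 21070 s = 5.854 h.
Distance = v·t = 0.99·21070 = 20860 m = 20.86 km.

20.9 km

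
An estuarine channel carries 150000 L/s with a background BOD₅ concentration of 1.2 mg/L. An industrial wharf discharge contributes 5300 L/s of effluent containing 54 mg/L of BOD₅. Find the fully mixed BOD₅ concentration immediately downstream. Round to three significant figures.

3.00 mg/L

Conservation of mass: C = (150000·1.200 + 5300·54.00) / 155300 = 466200/155300 = 3.002 mg/L.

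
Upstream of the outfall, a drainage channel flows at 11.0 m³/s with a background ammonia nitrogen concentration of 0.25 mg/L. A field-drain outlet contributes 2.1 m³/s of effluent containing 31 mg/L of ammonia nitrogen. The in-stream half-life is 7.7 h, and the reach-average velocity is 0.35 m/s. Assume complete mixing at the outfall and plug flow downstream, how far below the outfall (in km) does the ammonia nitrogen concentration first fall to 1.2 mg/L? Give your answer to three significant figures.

Mass balance: C = (11.00·0.2500 + 2.100·31.00) / 13.10 = 67.85/13.10 = 5.179 mg/L.
Half-life 7.7 h → k = ln 2 / 7.7 = 0.09002 h⁻¹ = 2.160 d⁻¹.
Set 5.179·exp(−k·t) = 1.2 → t = ln(5.179/1.2)/k = 58480 s = 16.25 h.
Distance = v·t = 0.35·58480 = 20470 m = 20.47 km.

20.5 km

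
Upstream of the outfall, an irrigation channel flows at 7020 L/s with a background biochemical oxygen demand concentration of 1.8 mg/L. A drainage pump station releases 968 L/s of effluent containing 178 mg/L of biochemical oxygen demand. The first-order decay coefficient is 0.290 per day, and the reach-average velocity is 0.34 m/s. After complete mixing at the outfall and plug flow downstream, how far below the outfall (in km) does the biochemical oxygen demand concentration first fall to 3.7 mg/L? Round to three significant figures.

Conservation of mass: C = (7020·1.800 + 968.0·178.0) / 7988 = 184900/7988 = 23.15 mg/L.
Set 23.15·exp(−k·t) = 3.7 → t = ln(23.15/3.7)/k = 546300 s = 151.8 h.
Distance = v·t = 0.34·546300 = 185800 m = 185.8 km.

186 km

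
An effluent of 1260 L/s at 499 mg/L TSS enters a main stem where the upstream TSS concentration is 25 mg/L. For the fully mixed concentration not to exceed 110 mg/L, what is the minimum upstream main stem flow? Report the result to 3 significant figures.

5770 L/s

Set C_mix = 110: (Q·25.00 + 1260·499.0) / (Q + 1260) = 110
→ Q = 1260·(499.0 − 110)/(110 − 25.00) = 5766 L/s.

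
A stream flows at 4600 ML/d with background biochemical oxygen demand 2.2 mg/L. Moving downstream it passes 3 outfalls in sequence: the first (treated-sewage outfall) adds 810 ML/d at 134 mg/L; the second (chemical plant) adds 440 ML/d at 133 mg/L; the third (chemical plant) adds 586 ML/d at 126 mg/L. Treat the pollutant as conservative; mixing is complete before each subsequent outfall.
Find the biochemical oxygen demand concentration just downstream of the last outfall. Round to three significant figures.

Below outfall 1: Q → 5410 ML/d, C = (4600·2.200 + 810.0·134.0)/5410 = 21.93 mg/L.
Below outfall 2: Q → 5850 ML/d, C = (5410·21.93 + 440.0·133.0)/5850 = 30.29 mg/L.
Below outfall 3: Q → 6436 ML/d, C = (5850·30.29 + 586.0·126.0)/6436 = 39.00 mg/L.

39.0 mg/L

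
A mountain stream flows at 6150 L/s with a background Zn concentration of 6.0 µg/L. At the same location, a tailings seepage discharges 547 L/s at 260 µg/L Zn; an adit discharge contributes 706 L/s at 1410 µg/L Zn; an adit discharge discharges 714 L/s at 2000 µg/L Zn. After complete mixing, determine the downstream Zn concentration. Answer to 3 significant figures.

321 µg/L

After mixing, C = (6150·6.000 + 547.0·260.0 + 706.0·1410 + 714.0·2000) / 8117 = 2603000/8117 = 320.6 µg/L.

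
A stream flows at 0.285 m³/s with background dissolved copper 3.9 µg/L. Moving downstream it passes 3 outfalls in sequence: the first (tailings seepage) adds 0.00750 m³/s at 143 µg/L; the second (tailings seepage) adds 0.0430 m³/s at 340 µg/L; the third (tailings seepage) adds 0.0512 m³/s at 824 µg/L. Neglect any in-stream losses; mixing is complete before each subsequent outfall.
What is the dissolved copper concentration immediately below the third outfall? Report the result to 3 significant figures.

153 µg/L

Outfall 1: combined Q = 0.2925 m³/s; C = (0.2850·3.900 + 0.007500·143.0)/0.2925 = 7.467 µg/L.
Outfall 2: combined Q = 0.3355 m³/s; C = (0.2925·7.467 + 0.04300·340.0)/0.3355 = 50.09 µg/L.
Outfall 3: combined Q = 0.3867 m³/s; C = (0.3355·50.09 + 0.05120·824.0)/0.3867 = 152.6 µg/L.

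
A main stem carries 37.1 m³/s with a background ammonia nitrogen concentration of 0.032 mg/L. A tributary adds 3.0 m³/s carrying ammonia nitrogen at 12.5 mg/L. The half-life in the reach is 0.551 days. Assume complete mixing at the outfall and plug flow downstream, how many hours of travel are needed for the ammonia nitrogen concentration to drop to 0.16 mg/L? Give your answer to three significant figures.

34.3 h

After mixing, C = (37.10·0.03200 + 3.000·12.50) / 40.10 = 38.69/40.10 = 0.9648 mg/L.
Half-life 0.551 d → k = ln 2 / 0.551 = 1.258 d⁻¹.
0.9648·exp(−k·t) = 0.16 → t = ln(0.9648/0.16)/k = 123400 s = 34.28 h.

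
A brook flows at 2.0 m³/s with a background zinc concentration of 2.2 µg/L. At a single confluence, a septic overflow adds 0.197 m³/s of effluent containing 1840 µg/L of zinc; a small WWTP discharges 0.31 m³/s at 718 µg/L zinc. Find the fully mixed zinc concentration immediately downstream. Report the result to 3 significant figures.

Mass balance: C = (2.000·2.200 + 0.1970·1840 + 0.3100·718.0) / 2.507 = 589.5/2.507 = 235.1 µg/L.

235 µg/L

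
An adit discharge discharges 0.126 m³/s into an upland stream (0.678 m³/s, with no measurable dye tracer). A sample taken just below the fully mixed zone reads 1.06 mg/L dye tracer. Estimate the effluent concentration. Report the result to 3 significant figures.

Mass balance: 0.6780·0 + 0.1260·Cₑ = 0.8040·1.060
→ Cₑ = (0.8040·1.060 − 0.6780·0) / 0.1260 = 6.764 mg/L.

6.76 mg/L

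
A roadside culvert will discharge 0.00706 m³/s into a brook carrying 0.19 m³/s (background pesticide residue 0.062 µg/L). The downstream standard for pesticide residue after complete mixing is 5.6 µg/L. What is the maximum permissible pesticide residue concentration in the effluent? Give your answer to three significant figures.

155 µg/L

At the limit, (Qr·Cr + Qe·Cₑ)/(Qr + Qe) = 5.6:
Cₑ = (0.1971·5.6 − 0.1900·0.06200) / 0.007060 = 154.6 µg/L.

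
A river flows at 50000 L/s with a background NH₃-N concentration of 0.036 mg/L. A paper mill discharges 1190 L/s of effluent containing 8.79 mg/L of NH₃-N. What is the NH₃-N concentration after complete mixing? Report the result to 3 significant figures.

0.240 mg/L

Flow-weighted average: C = (50000·0.03600 + 1190·8.790) / 51190 = 12260/51190 = 0.2395 mg/L.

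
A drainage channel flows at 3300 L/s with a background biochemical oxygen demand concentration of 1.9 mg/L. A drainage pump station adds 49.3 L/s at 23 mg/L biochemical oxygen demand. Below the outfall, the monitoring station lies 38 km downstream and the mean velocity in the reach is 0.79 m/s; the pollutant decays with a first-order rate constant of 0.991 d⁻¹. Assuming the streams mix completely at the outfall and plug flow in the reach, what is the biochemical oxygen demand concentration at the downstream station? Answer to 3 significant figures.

Mass balance: C = (3300·1.900 + 49.30·23.00) / 3349 = 7404/3349 = 2.211 mg/L.
Travel time t = 38·1000 / 0.79 = 48100 s = 13.36 h.
After decay, C = 2.211 × e^(−kt) = 2.211 × 0.5760 = 1.273 mg/L.

1.27 mg/L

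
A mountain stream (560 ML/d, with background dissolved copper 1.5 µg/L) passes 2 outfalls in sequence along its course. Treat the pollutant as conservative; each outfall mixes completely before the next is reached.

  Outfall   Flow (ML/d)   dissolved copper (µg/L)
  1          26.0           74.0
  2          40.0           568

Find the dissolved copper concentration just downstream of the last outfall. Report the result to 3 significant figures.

40.7 µg/L

Outfall 1: combined Q = 586.0 ML/d; C = (560.0·1.500 + 26.00·74.00)/586.0 = 4.717 µg/L.
Outfall 2: combined Q = 626.0 ML/d; C = (586.0·4.717 + 40.00·568.0)/626.0 = 40.71 µg/L.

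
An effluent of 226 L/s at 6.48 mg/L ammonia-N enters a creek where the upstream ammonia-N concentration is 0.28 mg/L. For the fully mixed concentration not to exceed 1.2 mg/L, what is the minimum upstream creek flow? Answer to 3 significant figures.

1300 L/s

Set C_mix = 1.2: (Q·0.2800 + 226.0·6.480) / (Q + 226.0) = 1.2
→ Q = 226.0·(6.480 − 1.2)/(1.2 − 0.2800) = 1297 L/s.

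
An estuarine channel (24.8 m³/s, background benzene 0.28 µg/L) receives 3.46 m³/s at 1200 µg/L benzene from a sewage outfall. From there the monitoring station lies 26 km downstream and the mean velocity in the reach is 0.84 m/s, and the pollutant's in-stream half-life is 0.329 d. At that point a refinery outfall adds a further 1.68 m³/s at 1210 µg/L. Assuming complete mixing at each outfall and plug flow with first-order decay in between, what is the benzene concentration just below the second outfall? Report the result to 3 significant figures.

133 µg/L

Conservation of mass: C = (24.80·0.2800 + 3.460·1200) / 28.26 = 4159/28.26 = 147.2 µg/L; combined flow 28.26 m³/s.
Travel time t = 26·1000 / 0.84 = 30950 s = 8.598 h.
Half-life 0.329 d → k = ln 2 / 0.329 = 2.107 d⁻¹.
First-order decay: C = 147.2·exp(−k·t) = 147.2·0.4701 = 69.19 µg/L.
Second outfall: C = (28.26·69.19 + 1.680·1210)/29.94 = 133.2 µg/L.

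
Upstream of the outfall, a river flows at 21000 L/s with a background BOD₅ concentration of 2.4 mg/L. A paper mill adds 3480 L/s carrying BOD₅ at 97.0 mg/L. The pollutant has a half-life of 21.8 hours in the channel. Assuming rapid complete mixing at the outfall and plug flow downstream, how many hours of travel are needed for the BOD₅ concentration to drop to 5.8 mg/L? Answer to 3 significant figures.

31.6 h

Mixed concentration C = ΣQC/ΣQ = (21000·2.400 + 3480·97.00) / 24480 = 388000/24480 = 15.85 mg/L.
Half-life 21.8 h → k = ln 2 / 21.8 = 0.03180 h⁻¹ = 0.7631 d⁻¹.
15.85·exp(−k·t) = 5.8 → t = ln(15.85/5.8)/k = 113800 s = 31.61 h.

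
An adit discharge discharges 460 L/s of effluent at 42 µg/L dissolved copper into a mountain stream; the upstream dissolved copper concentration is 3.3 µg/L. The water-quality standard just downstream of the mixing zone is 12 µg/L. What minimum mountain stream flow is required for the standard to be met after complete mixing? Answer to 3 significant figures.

Set C_mix = 12: (Q·3.300 + 460.0·42.00) / (Q + 460.0) = 12
→ Q = 460.0·(42.00 − 12)/(12 − 3.300) = 1586 L/s.

1590 L/s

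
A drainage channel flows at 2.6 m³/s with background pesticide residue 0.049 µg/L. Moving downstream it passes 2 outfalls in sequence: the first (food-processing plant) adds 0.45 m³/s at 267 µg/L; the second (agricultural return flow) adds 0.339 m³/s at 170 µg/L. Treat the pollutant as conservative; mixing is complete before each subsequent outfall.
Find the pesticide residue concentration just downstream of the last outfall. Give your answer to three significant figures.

52.5 µg/L

Outfall 1: combined Q = 3.050 m³/s; C = (2.600·0.04900 + 0.4500·267.0)/3.050 = 39.44 µg/L.
Outfall 2: combined Q = 3.389 m³/s; C = (3.050·39.44 + 0.3390·170.0)/3.389 = 52.50 µg/L.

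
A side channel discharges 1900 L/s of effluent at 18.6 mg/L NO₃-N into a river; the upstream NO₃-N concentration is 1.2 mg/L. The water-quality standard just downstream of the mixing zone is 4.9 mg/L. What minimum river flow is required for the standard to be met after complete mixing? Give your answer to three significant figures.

7040 L/s

Set C_mix = 4.9: (Q·1.200 + 1900·18.60) / (Q + 1900) = 4.9
→ Q = 1900·(18.60 − 4.9)/(4.9 − 1.200) = 7035 L/s.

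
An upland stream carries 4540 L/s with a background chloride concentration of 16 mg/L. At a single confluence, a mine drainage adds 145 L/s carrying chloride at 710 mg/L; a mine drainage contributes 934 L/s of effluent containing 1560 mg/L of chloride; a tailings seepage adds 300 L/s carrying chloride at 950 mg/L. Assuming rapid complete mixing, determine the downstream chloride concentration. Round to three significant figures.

324 mg/L

After mixing, C = (4540·16.00 + 145.0·710.0 + 934.0·1560 + 300.0·950.0) / 5919 = 1918000/5919 = 324.0 mg/L.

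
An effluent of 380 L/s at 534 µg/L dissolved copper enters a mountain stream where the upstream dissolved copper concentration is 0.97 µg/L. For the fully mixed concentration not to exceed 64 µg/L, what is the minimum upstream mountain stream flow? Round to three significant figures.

2830 L/s

Set C_mix = 64: (Q·0.9700 + 380.0·534.0) / (Q + 380.0) = 64
→ Q = 380.0·(534.0 − 64)/(64 − 0.9700) = 2834 L/s.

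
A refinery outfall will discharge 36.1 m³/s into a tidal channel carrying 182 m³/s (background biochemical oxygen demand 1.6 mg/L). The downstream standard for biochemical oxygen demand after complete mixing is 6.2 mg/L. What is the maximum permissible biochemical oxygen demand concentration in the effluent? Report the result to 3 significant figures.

At the limit, (Qr·Cr + Qe·Cₑ)/(Qr + Qe) = 6.2:
Cₑ = (218.1·6.2 − 182.0·1.600) / 36.10 = 29.39 mg/L.

29.4 mg/L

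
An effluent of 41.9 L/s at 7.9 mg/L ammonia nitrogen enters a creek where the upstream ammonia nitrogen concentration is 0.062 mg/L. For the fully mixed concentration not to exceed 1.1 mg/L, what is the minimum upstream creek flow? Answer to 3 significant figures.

Set C_mix = 1.1: (Q·0.06200 + 41.90·7.900) / (Q + 41.90) = 1.1
→ Q = 41.90·(7.900 − 1.1)/(1.1 − 0.06200) = 274.5 L/s.

274 L/s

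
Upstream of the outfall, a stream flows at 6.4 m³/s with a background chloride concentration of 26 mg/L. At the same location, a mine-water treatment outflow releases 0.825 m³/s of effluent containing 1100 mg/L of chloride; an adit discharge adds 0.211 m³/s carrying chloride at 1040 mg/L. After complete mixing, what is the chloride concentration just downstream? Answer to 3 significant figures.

Conservation of mass: C = (6.400·26.00 + 0.8250·1100 + 0.2110·1040) / 7.436 = 1293/7.436 = 173.9 mg/L.

174 mg/L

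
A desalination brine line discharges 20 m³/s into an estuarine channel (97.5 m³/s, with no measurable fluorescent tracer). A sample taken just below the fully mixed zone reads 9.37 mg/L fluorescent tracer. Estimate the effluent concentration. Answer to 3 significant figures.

55.0 mg/L

Mass balance: 97.50·0 + 20.00·Cₑ = 117.5·9.370
→ Cₑ = (117.5·9.370 − 97.50·0) / 20.00 = 55.05 mg/L.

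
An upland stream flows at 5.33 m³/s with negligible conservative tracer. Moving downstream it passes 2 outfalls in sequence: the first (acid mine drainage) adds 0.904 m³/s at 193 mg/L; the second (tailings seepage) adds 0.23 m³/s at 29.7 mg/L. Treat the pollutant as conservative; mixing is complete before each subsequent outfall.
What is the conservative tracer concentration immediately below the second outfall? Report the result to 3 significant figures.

Below outfall 1: Q → 6.234 m³/s, C = (5.330·0 + 0.9040·193.0)/6.234 = 27.99 mg/L.
Below outfall 2: Q → 6.464 m³/s, C = (6.234·27.99 + 0.2300·29.70)/6.464 = 28.05 mg/L.

28.0 mg/L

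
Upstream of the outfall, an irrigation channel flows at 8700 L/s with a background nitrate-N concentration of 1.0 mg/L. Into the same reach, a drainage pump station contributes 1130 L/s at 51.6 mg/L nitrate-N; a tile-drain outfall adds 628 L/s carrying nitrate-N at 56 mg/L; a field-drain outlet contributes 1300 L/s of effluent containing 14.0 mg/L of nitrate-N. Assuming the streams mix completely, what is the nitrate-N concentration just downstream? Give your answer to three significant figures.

Conservation of mass: C = (8700·1.000 + 1130·51.60 + 628.0·56.00 + 1300·14.00) / 11760 = 120400/11760 = 10.24 mg/L.

10.2 mg/L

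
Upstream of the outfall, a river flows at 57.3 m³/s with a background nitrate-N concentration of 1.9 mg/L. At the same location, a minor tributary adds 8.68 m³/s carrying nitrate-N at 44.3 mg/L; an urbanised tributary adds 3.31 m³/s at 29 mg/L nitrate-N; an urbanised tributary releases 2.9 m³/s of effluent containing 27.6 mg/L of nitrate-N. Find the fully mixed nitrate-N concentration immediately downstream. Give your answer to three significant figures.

9.27 mg/L

After mixing, C = (57.30·1.900 + 8.680·44.30 + 3.310·29.00 + 2.900·27.60) / 72.19 = 669.4/72.19 = 9.273 mg/L.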